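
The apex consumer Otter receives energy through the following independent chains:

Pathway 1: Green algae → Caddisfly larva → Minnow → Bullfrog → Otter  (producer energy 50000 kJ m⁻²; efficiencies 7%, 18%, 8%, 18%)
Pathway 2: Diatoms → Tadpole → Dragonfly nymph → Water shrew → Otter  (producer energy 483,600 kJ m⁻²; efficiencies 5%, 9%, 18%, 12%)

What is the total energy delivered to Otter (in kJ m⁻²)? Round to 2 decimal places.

Pathway 1: 50000 × 0.07 × 0.18 × 0.08 × 0.18 = 9.072 kJ m⁻²
Pathway 2: 483600 × 0.05 × 0.09 × 0.18 × 0.12 = 47.00592 kJ m⁻²
Total at Otter: 9.072 + 47.00592 = 56.07792 kJ m⁻²

56.08 kJ m⁻²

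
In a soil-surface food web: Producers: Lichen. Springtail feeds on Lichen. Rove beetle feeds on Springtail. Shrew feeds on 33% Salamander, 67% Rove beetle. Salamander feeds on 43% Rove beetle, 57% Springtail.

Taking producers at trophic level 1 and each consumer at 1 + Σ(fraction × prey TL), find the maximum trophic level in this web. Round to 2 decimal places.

Springtail: 1 + 1 = 2
Rove beetle: 1 + 2 = 3
Salamander: 1 + (0.43×3 + 0.57×2) = 3.43
Shrew: 1 + (0.33×3.43 + 0.67×3) = 4.1419

4.14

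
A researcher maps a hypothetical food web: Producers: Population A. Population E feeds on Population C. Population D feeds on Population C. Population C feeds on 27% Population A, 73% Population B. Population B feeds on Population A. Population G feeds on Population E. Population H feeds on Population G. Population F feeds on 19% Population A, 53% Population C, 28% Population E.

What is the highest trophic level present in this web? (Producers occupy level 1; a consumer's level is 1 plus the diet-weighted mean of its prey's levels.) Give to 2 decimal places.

5.73

Population B: 1 + 1 = 2
Population C: 1 + (0.27×1 + 0.73×2) = 2.73
Population D: 1 + 2.73 = 3.73
Population E: 1 + 2.73 = 3.73
Population F: 1 + (0.19×1 + 0.53×2.73 + 0.28×3.73) = 3.6813
Population G: 1 + 3.73 = 4.73
Population H: 1 + 4.73 = 5.73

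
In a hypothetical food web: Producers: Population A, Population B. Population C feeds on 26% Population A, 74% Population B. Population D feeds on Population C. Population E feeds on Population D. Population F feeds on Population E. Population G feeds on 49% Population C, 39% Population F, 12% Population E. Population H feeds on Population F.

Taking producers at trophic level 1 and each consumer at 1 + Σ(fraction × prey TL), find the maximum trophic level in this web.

Population C: 1 + (0.26×1 + 0.74×1) = 2
Population D: 1 + 2 = 3
Population E: 1 + 3 = 4
Population F: 1 + 4 = 5
Population G: 1 + (0.49×2 + 0.39×5 + 0.12×4) = 4.41
Population H: 1 + 5 = 6

6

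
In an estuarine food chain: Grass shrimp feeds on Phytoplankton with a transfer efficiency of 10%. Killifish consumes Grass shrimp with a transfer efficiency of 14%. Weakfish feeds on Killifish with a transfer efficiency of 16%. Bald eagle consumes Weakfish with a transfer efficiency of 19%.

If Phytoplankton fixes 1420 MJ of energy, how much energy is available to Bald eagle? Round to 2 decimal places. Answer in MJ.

Grass shrimp: 1420 × 0.1 = 142 MJ
Killifish: 142 × 0.14 = 19.88 MJ
Weakfish: 19.88 × 0.16 = 3.1808 MJ
Bald eagle: 3.1808 × 0.19 = 0.604352 MJ

0.60 MJ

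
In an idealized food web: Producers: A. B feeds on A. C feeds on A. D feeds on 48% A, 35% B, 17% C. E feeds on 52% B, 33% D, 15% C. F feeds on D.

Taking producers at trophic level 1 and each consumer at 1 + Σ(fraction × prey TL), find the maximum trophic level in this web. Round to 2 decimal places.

B: 1 + 1 = 2
C: 1 + 1 = 2
D: 1 + (0.48×1 + 0.35×2 + 0.17×2) = 2.52
E: 1 + (0.52×2 + 0.33×2.52 + 0.15×2) = 3.1716
F: 1 + 2.52 = 3.52

3.52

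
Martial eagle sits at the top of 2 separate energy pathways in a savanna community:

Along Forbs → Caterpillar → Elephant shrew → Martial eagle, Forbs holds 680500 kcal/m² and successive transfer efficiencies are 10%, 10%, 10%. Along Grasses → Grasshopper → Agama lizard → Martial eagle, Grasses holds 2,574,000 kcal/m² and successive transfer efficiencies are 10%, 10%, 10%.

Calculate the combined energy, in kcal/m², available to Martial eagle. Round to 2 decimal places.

3254.50 kcal/m²

Via Forbs: 680500 × 0.1 × 0.1 × 0.1 = 680.5 kcal/m²
Via Grasses: 2574000 × 0.1 × 0.1 × 0.1 = 2574 kcal/m²
Total at Martial eagle: 680.5 + 2574 = 3254.5 kcal/m²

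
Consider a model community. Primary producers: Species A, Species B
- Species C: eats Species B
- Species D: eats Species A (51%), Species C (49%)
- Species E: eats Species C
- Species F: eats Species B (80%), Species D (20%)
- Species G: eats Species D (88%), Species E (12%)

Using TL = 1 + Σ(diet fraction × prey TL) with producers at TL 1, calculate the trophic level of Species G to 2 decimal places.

3.55

Species C: 1 + 1 = 2
Species D: 1 + (0.51×1 + 0.49×2) = 2.49
Species E: 1 + 2 = 3
Species F: 1 + (0.8×1 + 0.2×2.49) = 2.298
Species G: 1 + (0.88×2.49 + 0.12×3) = 3.5512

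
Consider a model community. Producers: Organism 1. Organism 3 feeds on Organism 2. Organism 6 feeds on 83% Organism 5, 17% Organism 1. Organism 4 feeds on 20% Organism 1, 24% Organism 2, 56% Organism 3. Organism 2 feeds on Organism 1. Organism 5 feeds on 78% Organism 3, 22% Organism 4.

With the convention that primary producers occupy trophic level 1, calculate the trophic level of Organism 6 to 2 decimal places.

4.56

Organism 2: 1 + 1 = 2
Organism 3: 1 + 2 = 3
Organism 4: 1 + (0.2×1 + 0.24×2 + 0.56×3) = 3.36
Organism 5: 1 + (0.78×3 + 0.22×3.36) = 4.0792
Organism 6: 1 + (0.83×4.0792 + 0.17×1) = 4.555736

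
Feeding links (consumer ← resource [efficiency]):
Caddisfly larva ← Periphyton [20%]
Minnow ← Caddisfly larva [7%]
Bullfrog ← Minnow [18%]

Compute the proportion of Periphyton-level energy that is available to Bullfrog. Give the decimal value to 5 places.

0.00252

Product of link efficiencies: 0.2 × 0.07 × 0.18 = 0.00252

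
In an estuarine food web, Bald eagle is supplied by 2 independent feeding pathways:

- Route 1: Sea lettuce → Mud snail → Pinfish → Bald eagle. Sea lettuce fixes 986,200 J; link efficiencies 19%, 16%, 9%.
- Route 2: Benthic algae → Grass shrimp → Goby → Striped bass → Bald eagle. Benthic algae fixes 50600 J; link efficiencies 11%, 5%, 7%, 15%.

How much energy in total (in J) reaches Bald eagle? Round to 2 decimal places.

Route 1: 986200 × 0.19 × 0.16 × 0.09 = 2698.2432 J
Route 2: 50600 × 0.11 × 0.05 × 0.07 × 0.15 = 2.92215 J
Total at Bald eagle: 2698.2432 + 2.92215 = 2701.16535 J

2701.17 J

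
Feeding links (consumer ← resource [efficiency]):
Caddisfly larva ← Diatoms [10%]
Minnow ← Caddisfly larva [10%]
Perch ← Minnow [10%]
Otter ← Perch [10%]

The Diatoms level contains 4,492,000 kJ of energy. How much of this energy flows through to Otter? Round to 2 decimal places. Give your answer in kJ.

449.20 kJ

Caddisfly larva: 4492000 × 0.1 = 449200 kJ
Minnow: 449200 × 0.1 = 44920 kJ
Perch: 44920 × 0.1 = 4492 kJ
Otter: 4492 × 0.1 = 449.2 kJ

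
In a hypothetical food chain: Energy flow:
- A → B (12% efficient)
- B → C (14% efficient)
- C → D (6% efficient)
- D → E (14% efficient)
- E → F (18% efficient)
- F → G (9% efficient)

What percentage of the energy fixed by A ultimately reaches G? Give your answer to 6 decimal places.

0.000229%

Product of link efficiencies: 0.12 × 0.14 × 0.06 × 0.14 × 0.18 × 0.09 = 0.000002286144
As a percentage: 0.000002286144 × 100 = 0.000229%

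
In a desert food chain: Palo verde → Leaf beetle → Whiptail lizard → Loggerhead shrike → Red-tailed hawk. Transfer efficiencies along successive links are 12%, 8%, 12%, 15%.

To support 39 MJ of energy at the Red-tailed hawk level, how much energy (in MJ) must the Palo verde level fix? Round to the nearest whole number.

225694 MJ

Cumulative transfer efficiency: 0.12 × 0.08 × 0.12 × 0.15 = 0.0001728
Palo verde energy = 39 / 0.0001728 = 225694 MJ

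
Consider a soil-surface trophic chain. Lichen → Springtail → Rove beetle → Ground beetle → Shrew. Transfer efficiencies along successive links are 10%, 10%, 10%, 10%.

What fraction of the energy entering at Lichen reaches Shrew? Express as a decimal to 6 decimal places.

0.000100

Product of link efficiencies: 0.1 × 0.1 × 0.1 × 0.1 = 0.0001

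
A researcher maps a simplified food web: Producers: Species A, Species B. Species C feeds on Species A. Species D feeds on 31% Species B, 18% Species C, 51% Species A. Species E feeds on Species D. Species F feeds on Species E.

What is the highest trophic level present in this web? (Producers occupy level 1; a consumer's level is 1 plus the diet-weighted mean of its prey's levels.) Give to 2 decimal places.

Species C: 1 + 1 = 2
Species D: 1 + (0.31×1 + 0.18×2 + 0.51×1) = 2.18
Species E: 1 + 2.18 = 3.18
Species F: 1 + 3.18 = 4.18

4.18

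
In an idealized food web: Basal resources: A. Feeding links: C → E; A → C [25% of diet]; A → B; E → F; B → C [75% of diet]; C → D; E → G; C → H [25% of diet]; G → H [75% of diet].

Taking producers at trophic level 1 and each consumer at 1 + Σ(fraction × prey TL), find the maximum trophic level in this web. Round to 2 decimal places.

B: 1 + 1 = 2
C: 1 + (0.25×1 + 0.75×2) = 2.75
D: 1 + 2.75 = 3.75
E: 1 + 2.75 = 3.75
F: 1 + 3.75 = 4.75
G: 1 + 3.75 = 4.75
H: 1 + (0.25×2.75 + 0.75×4.75) = 5.25

5.25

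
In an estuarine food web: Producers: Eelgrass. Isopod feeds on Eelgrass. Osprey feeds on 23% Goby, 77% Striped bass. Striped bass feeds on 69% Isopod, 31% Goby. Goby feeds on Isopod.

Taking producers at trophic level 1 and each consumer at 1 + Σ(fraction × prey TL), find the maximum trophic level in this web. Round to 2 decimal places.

Isopod: 1 + 1 = 2
Goby: 1 + 2 = 3
Striped bass: 1 + (0.69×2 + 0.31×3) = 3.31
Osprey: 1 + (0.23×3 + 0.77×3.31) = 4.2387

4.24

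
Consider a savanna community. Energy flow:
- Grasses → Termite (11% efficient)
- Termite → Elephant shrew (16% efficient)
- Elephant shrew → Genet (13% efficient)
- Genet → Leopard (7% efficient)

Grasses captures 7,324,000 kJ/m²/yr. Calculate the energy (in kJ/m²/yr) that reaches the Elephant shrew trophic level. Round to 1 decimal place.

Termite: 7324000 × 0.11 = 805640 kJ/m²/yr
Elephant shrew: 805640 × 0.16 = 128902.4 kJ/m²/yr

128902.4 kJ/m²/yr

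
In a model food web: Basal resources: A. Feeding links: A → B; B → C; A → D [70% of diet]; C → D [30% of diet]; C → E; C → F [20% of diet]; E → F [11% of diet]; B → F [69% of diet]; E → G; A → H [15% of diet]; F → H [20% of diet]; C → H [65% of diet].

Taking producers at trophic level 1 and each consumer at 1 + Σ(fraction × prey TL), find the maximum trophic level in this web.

5

B: 1 + 1 = 2
C: 1 + 2 = 3
D: 1 + (0.7×1 + 0.3×3) = 2.6
E: 1 + 3 = 4
F: 1 + (0.2×3 + 0.11×4 + 0.69×2) = 3.42
G: 1 + 4 = 5
H: 1 + (0.15×1 + 0.2×3.42 + 0.65×3) = 3.784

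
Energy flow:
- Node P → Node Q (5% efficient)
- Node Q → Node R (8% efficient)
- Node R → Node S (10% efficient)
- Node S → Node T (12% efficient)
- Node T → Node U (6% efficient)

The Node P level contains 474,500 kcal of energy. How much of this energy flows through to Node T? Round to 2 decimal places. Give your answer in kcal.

Node Q: 474500 × 0.05 = 23725 kcal
Node R: 23725 × 0.08 = 1898 kcal
Node S: 1898 × 0.1 = 189.8 kcal
Node T: 189.8 × 0.12 = 22.776 kcal

22.78 kcal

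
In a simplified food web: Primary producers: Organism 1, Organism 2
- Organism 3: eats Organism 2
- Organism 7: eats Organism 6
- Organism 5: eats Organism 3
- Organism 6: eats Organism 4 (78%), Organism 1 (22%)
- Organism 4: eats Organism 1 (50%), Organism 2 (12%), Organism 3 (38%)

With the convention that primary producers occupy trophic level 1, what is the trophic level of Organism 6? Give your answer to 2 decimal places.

3.08

Organism 3: 1 + 1 = 2
Organism 4: 1 + (0.5×1 + 0.12×1 + 0.38×2) = 2.38
Organism 5: 1 + 2 = 3
Organism 6: 1 + (0.78×2.38 + 0.22×1) = 3.0764
Organism 7: 1 + 3.0764 = 4.0764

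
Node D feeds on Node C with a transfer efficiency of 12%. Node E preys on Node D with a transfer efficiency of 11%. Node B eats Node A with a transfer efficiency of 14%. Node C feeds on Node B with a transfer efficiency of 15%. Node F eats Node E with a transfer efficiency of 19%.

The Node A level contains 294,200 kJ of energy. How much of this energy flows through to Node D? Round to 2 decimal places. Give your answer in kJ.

741.38 kJ

Node B: 294200 × 0.14 = 41188 kJ
Node C: 41188 × 0.15 = 6178.2 kJ
Node D: 6178.2 × 0.12 = 741.384 kJ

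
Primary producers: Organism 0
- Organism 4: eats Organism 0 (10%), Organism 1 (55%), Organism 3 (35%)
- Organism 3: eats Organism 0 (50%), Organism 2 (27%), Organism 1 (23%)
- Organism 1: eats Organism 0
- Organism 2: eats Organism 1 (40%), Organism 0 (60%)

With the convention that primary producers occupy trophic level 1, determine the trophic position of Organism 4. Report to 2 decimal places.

Organism 1: 1 + 1 = 2
Organism 2: 1 + (0.4×2 + 0.6×1) = 2.4
Organism 3: 1 + (0.5×1 + 0.27×2.4 + 0.23×2) = 2.608
Organism 4: 1 + (0.1×1 + 0.55×2 + 0.35×2.608) = 3.1128

3.11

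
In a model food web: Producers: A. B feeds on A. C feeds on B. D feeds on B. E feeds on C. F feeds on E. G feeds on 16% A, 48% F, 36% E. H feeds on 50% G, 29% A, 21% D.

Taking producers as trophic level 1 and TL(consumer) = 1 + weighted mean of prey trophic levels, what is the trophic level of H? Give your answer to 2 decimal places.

B: 1 + 1 = 2
C: 1 + 2 = 3
D: 1 + 2 = 3
E: 1 + 3 = 4
F: 1 + 4 = 5
G: 1 + (0.16×1 + 0.48×5 + 0.36×4) = 5
H: 1 + (0.5×5 + 0.29×1 + 0.21×3) = 4.42

4.42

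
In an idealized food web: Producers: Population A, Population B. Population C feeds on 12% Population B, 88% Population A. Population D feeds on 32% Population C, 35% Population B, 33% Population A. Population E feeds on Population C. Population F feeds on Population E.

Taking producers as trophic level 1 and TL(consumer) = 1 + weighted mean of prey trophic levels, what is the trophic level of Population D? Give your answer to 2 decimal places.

Population C: 1 + (0.12×1 + 0.88×1) = 2
Population D: 1 + (0.32×2 + 0.35×1 + 0.33×1) = 2.32
Population E: 1 + 2 = 3
Population F: 1 + 3 = 4

2.32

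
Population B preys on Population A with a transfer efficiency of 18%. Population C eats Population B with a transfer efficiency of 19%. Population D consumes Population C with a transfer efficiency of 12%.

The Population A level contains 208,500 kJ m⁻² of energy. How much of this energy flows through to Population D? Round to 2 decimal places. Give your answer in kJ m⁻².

855.68 kJ m⁻²

Population B: 208500 × 0.18 = 37530 kJ m⁻²
Population C: 37530 × 0.19 = 7130.7 kJ m⁻²
Population D: 7130.7 × 0.12 = 855.684 kJ m⁻²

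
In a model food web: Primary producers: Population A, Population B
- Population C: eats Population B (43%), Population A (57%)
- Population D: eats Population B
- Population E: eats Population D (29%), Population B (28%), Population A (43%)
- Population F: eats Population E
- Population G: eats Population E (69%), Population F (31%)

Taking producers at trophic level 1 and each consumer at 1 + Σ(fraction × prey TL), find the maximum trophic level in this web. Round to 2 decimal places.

Population C: 1 + (0.43×1 + 0.57×1) = 2
Population D: 1 + 1 = 2
Population E: 1 + (0.29×2 + 0.28×1 + 0.43×1) = 2.29
Population F: 1 + 2.29 = 3.29
Population G: 1 + (0.69×2.29 + 0.31×3.29) = 3.6

3.60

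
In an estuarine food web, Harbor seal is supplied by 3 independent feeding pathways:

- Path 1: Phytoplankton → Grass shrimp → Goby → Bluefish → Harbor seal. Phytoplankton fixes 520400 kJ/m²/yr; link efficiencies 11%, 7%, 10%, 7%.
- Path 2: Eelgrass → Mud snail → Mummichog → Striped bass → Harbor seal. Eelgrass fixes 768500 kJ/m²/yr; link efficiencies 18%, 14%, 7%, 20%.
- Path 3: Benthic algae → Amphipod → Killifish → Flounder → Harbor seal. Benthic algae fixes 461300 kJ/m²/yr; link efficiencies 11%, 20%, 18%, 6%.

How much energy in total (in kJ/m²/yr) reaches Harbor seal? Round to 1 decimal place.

Path 1: 520400 × 0.11 × 0.07 × 0.1 × 0.07 = 28.04956 kJ/m²/yr
Path 2: 768500 × 0.18 × 0.14 × 0.07 × 0.2 = 271.1268 kJ/m²/yr
Path 3: 461300 × 0.11 × 0.2 × 0.18 × 0.06 = 109.60488 kJ/m²/yr
Total at Harbor seal: 28.04956 + 271.1268 + 109.60488 = 408.78124 kJ/m²/yr

408.8 kJ/m²/yr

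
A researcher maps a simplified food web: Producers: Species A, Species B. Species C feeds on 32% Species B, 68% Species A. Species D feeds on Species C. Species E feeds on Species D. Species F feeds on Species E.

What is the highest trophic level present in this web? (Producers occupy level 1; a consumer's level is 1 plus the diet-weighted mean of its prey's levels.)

Species C: 1 + (0.32×1 + 0.68×1) = 2
Species D: 1 + 2 = 3
Species E: 1 + 3 = 4
Species F: 1 + 4 = 5

5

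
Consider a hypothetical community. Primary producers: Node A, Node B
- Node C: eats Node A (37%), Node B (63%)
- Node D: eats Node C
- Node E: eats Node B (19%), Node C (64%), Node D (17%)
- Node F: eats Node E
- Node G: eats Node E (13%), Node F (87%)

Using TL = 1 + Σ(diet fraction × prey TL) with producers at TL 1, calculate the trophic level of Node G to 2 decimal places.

4.85

Node C: 1 + (0.37×1 + 0.63×1) = 2
Node D: 1 + 2 = 3
Node E: 1 + (0.19×1 + 0.64×2 + 0.17×3) = 2.98
Node F: 1 + 2.98 = 3.98
Node G: 1 + (0.13×2.98 + 0.87×3.98) = 4.85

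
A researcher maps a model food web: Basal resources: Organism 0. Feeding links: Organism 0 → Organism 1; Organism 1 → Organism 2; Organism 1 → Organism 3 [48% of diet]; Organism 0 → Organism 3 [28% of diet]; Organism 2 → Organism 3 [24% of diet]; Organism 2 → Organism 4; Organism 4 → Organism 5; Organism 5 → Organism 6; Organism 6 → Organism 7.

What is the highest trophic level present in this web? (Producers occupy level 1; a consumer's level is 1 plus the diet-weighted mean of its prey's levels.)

7

Organism 1: 1 + 1 = 2
Organism 2: 1 + 2 = 3
Organism 3: 1 + (0.48×2 + 0.28×1 + 0.24×3) = 2.96
Organism 4: 1 + 3 = 4
Organism 5: 1 + 4 = 5
Organism 6: 1 + 5 = 6
Organism 7: 1 + 6 = 7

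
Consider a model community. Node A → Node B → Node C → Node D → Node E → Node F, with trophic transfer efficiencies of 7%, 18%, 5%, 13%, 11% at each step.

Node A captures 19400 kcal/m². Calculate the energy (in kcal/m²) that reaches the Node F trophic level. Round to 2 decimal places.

Node B: 19400 × 0.07 = 1358 kcal/m²
Node C: 1358 × 0.18 = 244.44 kcal/m²
Node D: 244.44 × 0.05 = 12.222 kcal/m²
Node E: 12.222 × 0.13 = 1.58886 kcal/m²
Node F: 1.58886 × 0.11 = 0.1747746 kcal/m²

0.17 kcal/m²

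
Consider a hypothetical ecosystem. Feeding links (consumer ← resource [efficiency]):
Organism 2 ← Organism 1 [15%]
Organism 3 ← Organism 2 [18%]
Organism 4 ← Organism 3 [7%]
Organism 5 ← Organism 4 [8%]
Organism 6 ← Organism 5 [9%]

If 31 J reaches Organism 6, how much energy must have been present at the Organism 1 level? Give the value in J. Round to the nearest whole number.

Cumulative transfer efficiency: 0.15 × 0.18 × 0.07 × 0.08 × 0.09 = 0.000013608
Organism 1 energy = 31 / 0.000013608 = 2278072 J

2278072 J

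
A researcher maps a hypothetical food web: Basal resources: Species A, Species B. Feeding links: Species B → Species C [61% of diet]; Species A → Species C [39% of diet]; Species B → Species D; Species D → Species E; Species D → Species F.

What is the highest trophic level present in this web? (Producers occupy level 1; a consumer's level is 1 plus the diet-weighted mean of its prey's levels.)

Species C: 1 + (0.61×1 + 0.39×1) = 2
Species D: 1 + 1 = 2
Species E: 1 + 2 = 3
Species F: 1 + 2 = 3

3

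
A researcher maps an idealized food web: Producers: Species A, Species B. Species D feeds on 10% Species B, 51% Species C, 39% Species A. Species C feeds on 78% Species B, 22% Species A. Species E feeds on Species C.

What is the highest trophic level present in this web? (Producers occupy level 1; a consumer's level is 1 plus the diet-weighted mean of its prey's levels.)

3

Species C: 1 + (0.78×1 + 0.22×1) = 2
Species D: 1 + (0.1×1 + 0.51×2 + 0.39×1) = 2.51
Species E: 1 + 2 = 3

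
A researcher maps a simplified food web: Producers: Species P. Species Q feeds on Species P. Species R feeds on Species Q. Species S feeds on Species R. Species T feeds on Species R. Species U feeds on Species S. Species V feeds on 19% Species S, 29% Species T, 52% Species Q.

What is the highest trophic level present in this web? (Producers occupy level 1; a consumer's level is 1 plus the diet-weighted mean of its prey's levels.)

5

Species Q: 1 + 1 = 2
Species R: 1 + 2 = 3
Species S: 1 + 3 = 4
Species T: 1 + 3 = 4
Species U: 1 + 4 = 5
Species V: 1 + (0.19×4 + 0.29×4 + 0.52×2) = 3.96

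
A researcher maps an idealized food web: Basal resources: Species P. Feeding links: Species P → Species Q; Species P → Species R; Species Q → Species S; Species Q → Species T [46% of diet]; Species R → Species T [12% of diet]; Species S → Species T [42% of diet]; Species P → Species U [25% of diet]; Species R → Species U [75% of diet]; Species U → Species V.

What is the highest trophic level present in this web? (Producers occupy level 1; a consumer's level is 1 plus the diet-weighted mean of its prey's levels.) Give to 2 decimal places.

3.75

Species Q: 1 + 1 = 2
Species R: 1 + 1 = 2
Species S: 1 + 2 = 3
Species T: 1 + (0.46×2 + 0.12×2 + 0.42×3) = 3.42
Species U: 1 + (0.25×1 + 0.75×2) = 2.75
Species V: 1 + 2.75 = 3.75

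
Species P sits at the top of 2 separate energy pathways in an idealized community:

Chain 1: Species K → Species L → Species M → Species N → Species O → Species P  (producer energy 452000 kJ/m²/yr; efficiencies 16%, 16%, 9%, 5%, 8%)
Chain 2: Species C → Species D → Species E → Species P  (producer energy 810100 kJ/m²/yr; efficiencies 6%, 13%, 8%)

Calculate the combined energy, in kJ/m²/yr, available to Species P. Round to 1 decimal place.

509.7 kJ/m²/yr

Chain 1: 452000 × 0.16 × 0.16 × 0.09 × 0.05 × 0.08 = 4.165632 kJ/m²/yr
Chain 2: 810100 × 0.06 × 0.13 × 0.08 = 505.5024 kJ/m²/yr
Total at Species P: 4.165632 + 505.5024 = 509.668032 kJ/m²/yr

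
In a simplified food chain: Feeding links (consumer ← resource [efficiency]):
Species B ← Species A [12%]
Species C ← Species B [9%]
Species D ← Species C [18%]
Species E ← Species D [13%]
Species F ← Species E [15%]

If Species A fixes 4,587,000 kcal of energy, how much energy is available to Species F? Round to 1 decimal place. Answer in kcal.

173.9 kcal

Species B: 4587000 × 0.12 = 550440 kcal
Species C: 550440 × 0.09 = 49539.6 kcal
Species D: 49539.6 × 0.18 = 8917.128 kcal
Species E: 8917.128 × 0.13 = 1159.22664 kcal
Species F: 1159.22664 × 0.15 = 173.883996 kcal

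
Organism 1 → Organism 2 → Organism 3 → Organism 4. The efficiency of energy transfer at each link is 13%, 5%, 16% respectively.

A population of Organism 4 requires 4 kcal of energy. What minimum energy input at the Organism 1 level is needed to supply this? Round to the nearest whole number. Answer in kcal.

3846 kcal

Cumulative transfer efficiency: 0.13 × 0.05 × 0.16 = 0.00104
Organism 1 energy = 4 / 0.00104 = 3846 kcal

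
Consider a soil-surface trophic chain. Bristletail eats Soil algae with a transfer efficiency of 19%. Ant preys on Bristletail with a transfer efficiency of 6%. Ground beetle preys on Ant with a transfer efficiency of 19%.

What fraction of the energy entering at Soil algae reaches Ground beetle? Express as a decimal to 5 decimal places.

Product of link efficiencies: 0.19 × 0.06 × 0.19 = 0.002166

0.00217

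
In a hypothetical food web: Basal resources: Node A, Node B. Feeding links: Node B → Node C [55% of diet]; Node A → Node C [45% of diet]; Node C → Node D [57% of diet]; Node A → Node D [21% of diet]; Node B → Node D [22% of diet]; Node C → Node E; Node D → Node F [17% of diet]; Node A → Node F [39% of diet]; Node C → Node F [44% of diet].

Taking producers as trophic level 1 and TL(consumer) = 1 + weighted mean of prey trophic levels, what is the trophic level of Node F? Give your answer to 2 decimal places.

Node C: 1 + (0.55×1 + 0.45×1) = 2
Node D: 1 + (0.57×2 + 0.21×1 + 0.22×1) = 2.57
Node E: 1 + 2 = 3
Node F: 1 + (0.17×2.57 + 0.39×1 + 0.44×2) = 2.7069

2.71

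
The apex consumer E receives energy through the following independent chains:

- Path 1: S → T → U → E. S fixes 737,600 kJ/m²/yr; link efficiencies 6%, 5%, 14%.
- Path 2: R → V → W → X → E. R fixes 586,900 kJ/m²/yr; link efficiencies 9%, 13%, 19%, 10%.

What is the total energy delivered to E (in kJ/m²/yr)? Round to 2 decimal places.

440.26 kJ/m²/yr

Path 1: 737600 × 0.06 × 0.05 × 0.14 = 309.792 kJ/m²/yr
Path 2: 586900 × 0.09 × 0.13 × 0.19 × 0.1 = 130.46787 kJ/m²/yr
Total at E: 309.792 + 130.46787 = 440.25987 kJ/m²/yr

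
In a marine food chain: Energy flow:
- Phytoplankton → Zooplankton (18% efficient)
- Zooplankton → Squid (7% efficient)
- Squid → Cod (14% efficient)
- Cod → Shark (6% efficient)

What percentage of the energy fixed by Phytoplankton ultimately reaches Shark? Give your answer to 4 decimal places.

0.0106%

Product of link efficiencies: 0.18 × 0.07 × 0.14 × 0.06 = 0.00010584
As a percentage: 0.00010584 × 100 = 0.0106%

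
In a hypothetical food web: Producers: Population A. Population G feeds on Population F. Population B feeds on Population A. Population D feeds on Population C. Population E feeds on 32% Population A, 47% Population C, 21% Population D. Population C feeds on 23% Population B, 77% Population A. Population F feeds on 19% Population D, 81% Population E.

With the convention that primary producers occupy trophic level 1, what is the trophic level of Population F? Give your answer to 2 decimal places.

4.08

Population B: 1 + 1 = 2
Population C: 1 + (0.23×2 + 0.77×1) = 2.23
Population D: 1 + 2.23 = 3.23
Population E: 1 + (0.32×1 + 0.47×2.23 + 0.21×3.23) = 3.0464
Population F: 1 + (0.19×3.23 + 0.81×3.0464) = 4.081284
Population G: 1 + 4.081284 = 5.081284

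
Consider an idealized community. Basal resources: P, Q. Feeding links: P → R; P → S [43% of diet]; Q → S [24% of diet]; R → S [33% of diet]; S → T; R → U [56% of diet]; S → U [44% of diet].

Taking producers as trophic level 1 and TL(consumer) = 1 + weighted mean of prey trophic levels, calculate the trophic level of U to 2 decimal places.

3.15

R: 1 + 1 = 2
S: 1 + (0.43×1 + 0.24×1 + 0.33×2) = 2.33
T: 1 + 2.33 = 3.33
U: 1 + (0.56×2 + 0.44×2.33) = 3.1452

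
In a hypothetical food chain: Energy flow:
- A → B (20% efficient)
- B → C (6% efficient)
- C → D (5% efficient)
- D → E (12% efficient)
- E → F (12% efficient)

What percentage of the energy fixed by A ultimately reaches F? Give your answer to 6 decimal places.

0.000864%

Product of link efficiencies: 0.2 × 0.06 × 0.05 × 0.12 × 0.12 = 0.00000864
As a percentage: 0.00000864 × 100 = 0.000864%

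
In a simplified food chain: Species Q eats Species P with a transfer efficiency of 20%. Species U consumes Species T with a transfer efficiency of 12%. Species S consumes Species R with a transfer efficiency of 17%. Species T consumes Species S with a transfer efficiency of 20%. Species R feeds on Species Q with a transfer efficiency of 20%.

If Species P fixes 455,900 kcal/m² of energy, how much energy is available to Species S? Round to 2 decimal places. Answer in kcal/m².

3100.12 kcal/m²

Species Q: 455900 × 0.2 = 91180 kcal/m²
Species R: 91180 × 0.2 = 18236 kcal/m²
Species S: 18236 × 0.17 = 3100.12 kcal/m²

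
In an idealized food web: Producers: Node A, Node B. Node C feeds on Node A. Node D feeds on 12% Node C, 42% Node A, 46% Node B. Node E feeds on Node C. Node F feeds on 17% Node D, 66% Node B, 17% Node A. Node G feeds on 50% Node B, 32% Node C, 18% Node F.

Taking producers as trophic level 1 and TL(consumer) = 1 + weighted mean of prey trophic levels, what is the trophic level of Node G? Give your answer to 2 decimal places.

Node C: 1 + 1 = 2
Node D: 1 + (0.12×2 + 0.42×1 + 0.46×1) = 2.12
Node E: 1 + 2 = 3
Node F: 1 + (0.17×2.12 + 0.66×1 + 0.17×1) = 2.1904
Node G: 1 + (0.5×1 + 0.32×2 + 0.18×2.1904) = 2.534272

2.53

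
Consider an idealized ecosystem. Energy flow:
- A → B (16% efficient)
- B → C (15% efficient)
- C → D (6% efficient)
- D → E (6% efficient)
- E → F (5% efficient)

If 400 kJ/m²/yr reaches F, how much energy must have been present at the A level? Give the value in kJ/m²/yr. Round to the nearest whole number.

Cumulative transfer efficiency: 0.16 × 0.15 × 0.06 × 0.06 × 0.05 = 0.00000432
A energy = 400 / 0.00000432 = 92592593 kJ/m²/yr

92592593 kJ/m²/yr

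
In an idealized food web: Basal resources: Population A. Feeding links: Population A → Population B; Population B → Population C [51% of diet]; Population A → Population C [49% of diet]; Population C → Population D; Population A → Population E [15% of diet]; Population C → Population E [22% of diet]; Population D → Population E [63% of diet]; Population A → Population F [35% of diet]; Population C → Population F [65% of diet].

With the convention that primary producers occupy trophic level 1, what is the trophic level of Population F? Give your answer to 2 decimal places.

Population B: 1 + 1 = 2
Population C: 1 + (0.51×2 + 0.49×1) = 2.51
Population D: 1 + 2.51 = 3.51
Population E: 1 + (0.15×1 + 0.22×2.51 + 0.63×3.51) = 3.9135
Population F: 1 + (0.35×1 + 0.65×2.51) = 2.9815

2.98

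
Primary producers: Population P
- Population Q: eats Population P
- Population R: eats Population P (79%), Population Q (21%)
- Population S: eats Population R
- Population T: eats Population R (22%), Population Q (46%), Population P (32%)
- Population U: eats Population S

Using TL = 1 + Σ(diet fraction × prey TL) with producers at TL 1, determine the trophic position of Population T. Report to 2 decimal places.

Population Q: 1 + 1 = 2
Population R: 1 + (0.79×1 + 0.21×2) = 2.21
Population S: 1 + 2.21 = 3.21
Population T: 1 + (0.22×2.21 + 0.46×2 + 0.32×1) = 2.7262
Population U: 1 + 3.21 = 4.21

2.73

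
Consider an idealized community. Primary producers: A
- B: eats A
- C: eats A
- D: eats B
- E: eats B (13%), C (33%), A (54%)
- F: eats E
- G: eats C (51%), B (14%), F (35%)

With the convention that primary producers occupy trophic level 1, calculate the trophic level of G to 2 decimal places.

B: 1 + 1 = 2
C: 1 + 1 = 2
D: 1 + 2 = 3
E: 1 + (0.13×2 + 0.33×2 + 0.54×1) = 2.46
F: 1 + 2.46 = 3.46
G: 1 + (0.51×2 + 0.14×2 + 0.35×3.46) = 3.511

3.51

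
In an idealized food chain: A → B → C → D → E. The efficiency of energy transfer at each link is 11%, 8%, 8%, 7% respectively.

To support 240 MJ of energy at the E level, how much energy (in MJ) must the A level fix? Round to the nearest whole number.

4870130 MJ

Cumulative transfer efficiency: 0.11 × 0.08 × 0.08 × 0.07 = 0.00004928
A energy = 240 / 0.00004928 = 4870130 MJ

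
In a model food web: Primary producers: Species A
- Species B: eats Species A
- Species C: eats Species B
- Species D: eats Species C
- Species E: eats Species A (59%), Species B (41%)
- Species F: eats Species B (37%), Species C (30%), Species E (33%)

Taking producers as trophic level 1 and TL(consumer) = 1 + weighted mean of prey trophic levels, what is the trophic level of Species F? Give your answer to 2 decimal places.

3.44

Species B: 1 + 1 = 2
Species C: 1 + 2 = 3
Species D: 1 + 3 = 4
Species E: 1 + (0.59×1 + 0.41×2) = 2.41
Species F: 1 + (0.37×2 + 0.3×3 + 0.33×2.41) = 3.4353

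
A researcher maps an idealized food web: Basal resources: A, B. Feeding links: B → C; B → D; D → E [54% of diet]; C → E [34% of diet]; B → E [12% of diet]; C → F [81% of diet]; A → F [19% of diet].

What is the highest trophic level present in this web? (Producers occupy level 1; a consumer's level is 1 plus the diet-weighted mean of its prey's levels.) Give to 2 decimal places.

2.88

C: 1 + 1 = 2
D: 1 + 1 = 2
E: 1 + (0.54×2 + 0.34×2 + 0.12×1) = 2.88
F: 1 + (0.81×2 + 0.19×1) = 2.81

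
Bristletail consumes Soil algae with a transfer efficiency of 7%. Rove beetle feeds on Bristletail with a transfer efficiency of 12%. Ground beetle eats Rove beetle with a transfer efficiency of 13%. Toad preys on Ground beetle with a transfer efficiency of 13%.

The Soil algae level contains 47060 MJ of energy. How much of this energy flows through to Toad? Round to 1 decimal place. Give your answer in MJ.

Bristletail: 47060 × 0.07 = 3294.2 MJ
Rove beetle: 3294.2 × 0.12 = 395.304 MJ
Ground beetle: 395.304 × 0.13 = 51.38952 MJ
Toad: 51.38952 × 0.13 = 6.6806376 MJ

6.7 MJ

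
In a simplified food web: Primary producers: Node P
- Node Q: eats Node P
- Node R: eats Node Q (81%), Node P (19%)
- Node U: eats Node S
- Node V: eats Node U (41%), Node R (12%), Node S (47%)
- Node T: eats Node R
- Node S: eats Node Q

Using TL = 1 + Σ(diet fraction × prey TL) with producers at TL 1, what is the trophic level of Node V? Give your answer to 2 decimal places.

Node Q: 1 + 1 = 2
Node R: 1 + (0.81×2 + 0.19×1) = 2.81
Node S: 1 + 2 = 3
Node T: 1 + 2.81 = 3.81
Node U: 1 + 3 = 4
Node V: 1 + (0.41×4 + 0.12×2.81 + 0.47×3) = 4.3872

4.39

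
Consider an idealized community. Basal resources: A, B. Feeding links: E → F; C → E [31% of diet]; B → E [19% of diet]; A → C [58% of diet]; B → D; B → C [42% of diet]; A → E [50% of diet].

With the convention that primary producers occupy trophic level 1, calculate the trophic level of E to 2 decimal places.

2.31

C: 1 + (0.58×1 + 0.42×1) = 2
D: 1 + 1 = 2
E: 1 + (0.31×2 + 0.5×1 + 0.19×1) = 2.31
F: 1 + 2.31 = 3.31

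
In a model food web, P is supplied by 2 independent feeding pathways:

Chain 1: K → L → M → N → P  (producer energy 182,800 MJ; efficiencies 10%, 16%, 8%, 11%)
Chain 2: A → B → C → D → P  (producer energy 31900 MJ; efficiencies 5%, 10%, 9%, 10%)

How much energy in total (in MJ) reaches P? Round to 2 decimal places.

Chain 1: 182800 × 0.1 × 0.16 × 0.08 × 0.11 = 25.73824 MJ
Chain 2: 31900 × 0.05 × 0.1 × 0.09 × 0.1 = 1.4355 MJ
Total at P: 25.73824 + 1.4355 = 27.17374 MJ

27.17 MJ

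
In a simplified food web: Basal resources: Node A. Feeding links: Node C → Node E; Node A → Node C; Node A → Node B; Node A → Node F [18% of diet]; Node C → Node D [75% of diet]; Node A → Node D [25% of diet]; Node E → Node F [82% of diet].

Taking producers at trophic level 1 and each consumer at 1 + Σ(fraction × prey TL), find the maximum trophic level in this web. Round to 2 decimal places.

3.64

Node B: 1 + 1 = 2
Node C: 1 + 1 = 2
Node D: 1 + (0.75×2 + 0.25×1) = 2.75
Node E: 1 + 2 = 3
Node F: 1 + (0.82×3 + 0.18×1) = 3.64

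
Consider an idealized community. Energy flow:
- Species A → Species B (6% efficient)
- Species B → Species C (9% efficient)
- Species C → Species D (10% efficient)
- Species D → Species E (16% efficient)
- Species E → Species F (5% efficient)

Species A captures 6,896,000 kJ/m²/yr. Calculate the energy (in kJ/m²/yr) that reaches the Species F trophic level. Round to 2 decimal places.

Species B: 6896000 × 0.06 = 413760 kJ/m²/yr
Species C: 413760 × 0.09 = 37238.4 kJ/m²/yr
Species D: 37238.4 × 0.1 = 3723.84 kJ/m²/yr
Species E: 3723.84 × 0.16 = 595.8144 kJ/m²/yr
Species F: 595.8144 × 0.05 = 29.79072 kJ/m²/yr

29.79 kJ/m²/yr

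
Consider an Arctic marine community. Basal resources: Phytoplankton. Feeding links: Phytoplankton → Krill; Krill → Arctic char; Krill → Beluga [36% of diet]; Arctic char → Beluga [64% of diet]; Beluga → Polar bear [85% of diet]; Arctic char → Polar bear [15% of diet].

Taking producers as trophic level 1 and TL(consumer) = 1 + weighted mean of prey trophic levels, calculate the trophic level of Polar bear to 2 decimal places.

4.54

Krill: 1 + 1 = 2
Arctic char: 1 + 2 = 3
Beluga: 1 + (0.36×2 + 0.64×3) = 3.64
Polar bear: 1 + (0.85×3.64 + 0.15×3) = 4.544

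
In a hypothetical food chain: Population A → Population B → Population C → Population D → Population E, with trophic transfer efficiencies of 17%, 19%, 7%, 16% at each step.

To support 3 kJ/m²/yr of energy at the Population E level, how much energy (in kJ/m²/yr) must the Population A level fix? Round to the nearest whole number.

Cumulative transfer efficiency: 0.17 × 0.19 × 0.07 × 0.16 = 0.00036176
Population A energy = 3 / 0.00036176 = 8293 kJ/m²/yr

8293 kJ/m²/yr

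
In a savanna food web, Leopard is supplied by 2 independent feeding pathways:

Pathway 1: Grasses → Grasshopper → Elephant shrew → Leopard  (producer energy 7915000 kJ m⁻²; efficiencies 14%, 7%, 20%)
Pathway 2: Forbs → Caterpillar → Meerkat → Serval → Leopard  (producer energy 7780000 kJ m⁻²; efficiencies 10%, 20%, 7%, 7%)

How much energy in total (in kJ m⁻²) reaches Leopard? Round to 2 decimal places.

Pathway 1: 7915000 × 0.14 × 0.07 × 0.2 = 15513.4 kJ m⁻²
Pathway 2: 7780000 × 0.1 × 0.2 × 0.07 × 0.07 = 762.44 kJ m⁻²
Total at Leopard: 15513.4 + 762.44 = 16275.84 kJ m⁻²

16275.84 kJ m⁻²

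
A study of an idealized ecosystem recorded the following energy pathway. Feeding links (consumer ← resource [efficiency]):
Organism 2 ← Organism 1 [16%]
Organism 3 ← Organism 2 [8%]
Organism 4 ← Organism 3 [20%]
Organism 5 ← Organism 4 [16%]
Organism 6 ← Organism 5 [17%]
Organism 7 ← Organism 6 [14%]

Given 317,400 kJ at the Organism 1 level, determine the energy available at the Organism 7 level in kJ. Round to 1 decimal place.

Organism 2: 317400 × 0.16 = 50784 kJ
Organism 3: 50784 × 0.08 = 4062.72 kJ
Organism 4: 4062.72 × 0.2 = 812.544 kJ
Organism 5: 812.544 × 0.16 = 130.00704 kJ
Organism 6: 130.00704 × 0.17 = 22.1011968 kJ
Organism 7: 22.1011968 × 0.14 = 3.094167552 kJ

3.1 kJ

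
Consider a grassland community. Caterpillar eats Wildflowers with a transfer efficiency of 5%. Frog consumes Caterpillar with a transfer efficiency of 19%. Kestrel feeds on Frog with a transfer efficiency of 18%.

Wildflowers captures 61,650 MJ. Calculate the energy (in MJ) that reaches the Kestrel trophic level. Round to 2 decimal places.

105.42 MJ

Caterpillar: 61650 × 0.05 = 3082.5 MJ
Frog: 3082.5 × 0.19 = 585.675 MJ
Kestrel: 585.675 × 0.18 = 105.4215 MJ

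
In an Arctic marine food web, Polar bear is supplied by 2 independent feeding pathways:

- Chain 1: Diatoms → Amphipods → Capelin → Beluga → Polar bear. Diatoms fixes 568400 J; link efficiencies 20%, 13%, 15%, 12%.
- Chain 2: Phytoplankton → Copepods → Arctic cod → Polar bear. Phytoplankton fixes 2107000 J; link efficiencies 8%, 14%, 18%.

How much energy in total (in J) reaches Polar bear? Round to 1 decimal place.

Chain 1: 568400 × 0.2 × 0.13 × 0.15 × 0.12 = 266.0112 J
Chain 2: 2107000 × 0.08 × 0.14 × 0.18 = 4247.712 J
Total at Polar bear: 266.0112 + 4247.712 = 4513.7232 J

4513.7 J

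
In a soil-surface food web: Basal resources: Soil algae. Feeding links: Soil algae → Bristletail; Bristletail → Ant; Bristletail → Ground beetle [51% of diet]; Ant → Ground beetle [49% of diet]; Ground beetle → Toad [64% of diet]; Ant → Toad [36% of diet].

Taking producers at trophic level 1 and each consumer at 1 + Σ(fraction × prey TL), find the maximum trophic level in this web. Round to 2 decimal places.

4.31

Bristletail: 1 + 1 = 2
Ant: 1 + 2 = 3
Ground beetle: 1 + (0.51×2 + 0.49×3) = 3.49
Toad: 1 + (0.64×3.49 + 0.36×3) = 4.3136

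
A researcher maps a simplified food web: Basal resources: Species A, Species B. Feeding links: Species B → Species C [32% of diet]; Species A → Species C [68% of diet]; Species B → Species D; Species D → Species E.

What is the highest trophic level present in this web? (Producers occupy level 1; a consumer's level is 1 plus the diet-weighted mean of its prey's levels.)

Species C: 1 + (0.32×1 + 0.68×1) = 2
Species D: 1 + 1 = 2
Species E: 1 + 2 = 3

3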